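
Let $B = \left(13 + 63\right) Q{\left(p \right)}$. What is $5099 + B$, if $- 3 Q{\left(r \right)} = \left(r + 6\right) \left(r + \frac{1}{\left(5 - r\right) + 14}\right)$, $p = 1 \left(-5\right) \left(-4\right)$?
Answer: $- \frac{22247}{3} \approx -7415.7$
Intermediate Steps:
$p = 20$ ($p = \left(-5\right) \left(-4\right) = 20$)
$Q{\left(r \right)} = - \frac{\left(6 + r\right) \left(r + \frac{1}{19 - r}\right)}{3}$ ($Q{\left(r \right)} = - \frac{\left(r + 6\right) \left(r + \frac{1}{\left(5 - r\right) + 14}\right)}{3} = - \frac{\left(6 + r\right) \left(r + \frac{1}{19 - r}\right)}{3}$)
$B = - \frac{37544}{3}$ ($B = \left(13 + 63\right) \frac{6 - 20^{3} + 13 \cdot 20^{2} + 115 \cdot 20}{3 \left(-19 + 20\right)} = 76 \frac{6 - 8000 + 13 \cdot 400 + 2300}{3 \cdot 1} = 76 \cdot \frac{1}{3} \cdot 1 \left(6 - 8000 + 5200 + 2300\right) = 76 \cdot \frac{1}{3} \cdot 1 \left(-494\right) = 76 \left(- \frac{494}{3}\right) = - \frac{37544}{3} \approx -12515.0$)
$5099 + B = 5099 - \frac{37544}{3} = - \frac{22247}{3}$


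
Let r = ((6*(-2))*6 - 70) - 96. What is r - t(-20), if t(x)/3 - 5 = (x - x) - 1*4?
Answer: -241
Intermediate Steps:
t(x) = 3 (t(x) = 15 + 3*((x - x) - 1*4) = 15 + 3*(0 - 4) = 15 + 3*(-4) = 15 - 12 = 3)
r = -238 (r = (-12*6 - 70) - 96 = (-72 - 70) - 96 = -142 - 96 = -238)
r - t(-20) = -238 - 1*3 = -238 - 3 = -241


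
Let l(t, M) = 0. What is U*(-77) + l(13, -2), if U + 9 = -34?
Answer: 3311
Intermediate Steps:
U = -43 (U = -9 - 34 = -43)
U*(-77) + l(13, -2) = -43*(-77) + 0 = 3311 + 0 = 3311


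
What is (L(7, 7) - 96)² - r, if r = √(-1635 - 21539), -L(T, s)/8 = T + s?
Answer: 43264 - I*√23174 ≈ 43264.0 - 152.23*I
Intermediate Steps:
L(T, s) = -8*T - 8*s (L(T, s) = -8*(T + s) = -8*T - 8*s)
r = I*√23174 (r = √(-23174) = I*√23174 ≈ 152.23*I)
(L(7, 7) - 96)² - r = ((-8*7 - 8*7) - 96)² - I*√23174 = ((-56 - 56) - 96)² - I*√23174 = (-112 - 96)² - I*√23174 = (-208)² - I*√23174 = 43264 - I*√23174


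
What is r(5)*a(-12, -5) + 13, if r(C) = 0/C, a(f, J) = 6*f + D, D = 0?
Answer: 13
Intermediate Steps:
a(f, J) = 6*f (a(f, J) = 6*f + 0 = 6*f)
r(C) = 0
r(5)*a(-12, -5) + 13 = 0*(6*(-12)) + 13 = 0*(-72) + 13 = 0 + 13 = 13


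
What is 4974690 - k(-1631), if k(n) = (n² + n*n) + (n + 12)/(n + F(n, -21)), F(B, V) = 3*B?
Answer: -2254904787/6524 ≈ -3.4563e+5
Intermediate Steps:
k(n) = 2*n² + (12 + n)/(4*n) (k(n) = (n² + n*n) + (n + 12)/(n + 3*n) = (n² + n²) + (12 + n)/((4*n)) = 2*n² + (12 + n)*(1/(4*n)) = 2*n² + (12 + n)/(4*n))
4974690 - k(-1631) = 4974690 - (12 - 1631 + 8*(-1631)³)/(4*(-1631)) = 4974690 - (-1)*(12 - 1631 + 8*(-4338722591))/(4*1631) = 4974690 - (-1)*(12 - 1631 - 34709780728)/(4*1631) = 4974690 - (-1)*(-34709782347)/(4*1631) = 4974690 - 1*34709782347/6524 = 4974690 - 34709782347/6524 = -2254904787/6524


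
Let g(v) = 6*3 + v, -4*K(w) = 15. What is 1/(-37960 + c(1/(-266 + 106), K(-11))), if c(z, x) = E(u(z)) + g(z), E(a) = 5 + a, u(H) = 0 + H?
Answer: -80/3034961 ≈ -2.6359e-5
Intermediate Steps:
u(H) = H
K(w) = -15/4 (K(w) = -¼*15 = -15/4)
g(v) = 18 + v
c(z, x) = 23 + 2*z (c(z, x) = (5 + z) + (18 + z) = 23 + 2*z)
1/(-37960 + c(1/(-266 + 106), K(-11))) = 1/(-37960 + (23 + 2/(-266 + 106))) = 1/(-37960 + (23 + 2/(-160))) = 1/(-37960 + (23 + 2*(-1/160))) = 1/(-37960 + (23 - 1/80)) = 1/(-37960 + 1839/80) = 1/(-3034961/80) = -80/3034961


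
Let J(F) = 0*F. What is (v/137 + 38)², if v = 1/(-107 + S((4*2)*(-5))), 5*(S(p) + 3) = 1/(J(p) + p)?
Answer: 13118725743444036/9085021854769 ≈ 1444.0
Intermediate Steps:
J(F) = 0
S(p) = -3 + 1/(5*p) (S(p) = -3 + 1/(5*(0 + p)) = -3 + 1/(5*p))
v = -200/22001 (v = 1/(-107 + (-3 + 1/(5*(((4*2)*(-5)))))) = 1/(-107 + (-3 + 1/(5*((8*(-5)))))) = 1/(-107 + (-3 + (⅕)/(-40))) = 1/(-107 + (-3 + (⅕)*(-1/40))) = 1/(-107 + (-3 - 1/200)) = 1/(-107 - 601/200) = 1/(-22001/200) = -200/22001 ≈ -0.0090905)
(v/137 + 38)² = (-200/22001/137 + 38)² = (-200/22001*1/137 + 38)² = (-200/3014137 + 38)² = (114537006/3014137)² = 13118725743444036/9085021854769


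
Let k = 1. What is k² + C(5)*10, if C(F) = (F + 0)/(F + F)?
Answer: 6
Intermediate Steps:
C(F) = ½ (C(F) = F/((2*F)) = F*(1/(2*F)) = ½)
k² + C(5)*10 = 1² + (½)*10 = 1 + 5 = 6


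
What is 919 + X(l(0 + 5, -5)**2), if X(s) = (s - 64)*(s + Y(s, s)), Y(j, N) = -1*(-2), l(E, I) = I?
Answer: -134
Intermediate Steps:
Y(j, N) = 2
X(s) = (-64 + s)*(2 + s) (X(s) = (s - 64)*(s + 2) = (-64 + s)*(2 + s))
919 + X(l(0 + 5, -5)**2) = 919 + (-128 + ((-5)**2)**2 - 62*(-5)**2) = 919 + (-128 + 25**2 - 62*25) = 919 + (-128 + 625 - 1550) = 919 - 1053 = -134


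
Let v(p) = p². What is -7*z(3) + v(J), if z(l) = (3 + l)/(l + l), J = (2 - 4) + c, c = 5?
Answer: 2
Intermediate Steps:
J = 3 (J = (2 - 4) + 5 = -2 + 5 = 3)
z(l) = (3 + l)/(2*l) (z(l) = (3 + l)/((2*l)) = (3 + l)*(1/(2*l)) = (3 + l)/(2*l))
-7*z(3) + v(J) = -7*(3 + 3)/(2*3) + 3² = -7*6/(2*3) + 9 = -7*1 + 9 = -7 + 9 = 2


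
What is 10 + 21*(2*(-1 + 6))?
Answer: 220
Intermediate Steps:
10 + 21*(2*(-1 + 6)) = 10 + 21*(2*5) = 10 + 21*10 = 10 + 210 = 220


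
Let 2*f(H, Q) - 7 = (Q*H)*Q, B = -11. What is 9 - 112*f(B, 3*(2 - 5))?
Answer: 49513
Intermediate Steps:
f(H, Q) = 7/2 + H*Q**2/2 (f(H, Q) = 7/2 + ((Q*H)*Q)/2 = 7/2 + ((H*Q)*Q)/2 = 7/2 + (H*Q**2)/2 = 7/2 + H*Q**2/2)
9 - 112*f(B, 3*(2 - 5)) = 9 - 112*(7/2 + (1/2)*(-11)*(3*(2 - 5))**2) = 9 - 112*(7/2 + (1/2)*(-11)*(3*(-3))**2) = 9 - 112*(7/2 + (1/2)*(-11)*(-9)**2) = 9 - 112*(7/2 + (1/2)*(-11)*81) = 9 - 112*(7/2 - 891/2) = 9 - 112*(-442) = 9 + 49504 = 49513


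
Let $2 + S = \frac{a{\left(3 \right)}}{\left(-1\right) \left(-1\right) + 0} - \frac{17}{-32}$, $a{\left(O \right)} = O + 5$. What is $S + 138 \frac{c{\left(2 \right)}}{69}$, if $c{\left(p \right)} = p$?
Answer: $\frac{337}{32} \approx 10.531$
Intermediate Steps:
$a{\left(O \right)} = 5 + O$
$S = \frac{209}{32}$ ($S = -2 - \left(- \frac{17}{32} - \frac{5 + 3}{\left(-1\right) \left(-1\right) + 0}\right) = -2 - \left(- \frac{17}{32} - \frac{8}{1 + 0}\right) = -2 + \left(\frac{8}{1} + \frac{17}{32}\right) = -2 + \left(8 \cdot 1 + \frac{17}{32}\right) = -2 + \left(8 + \frac{17}{32}\right) = -2 + \frac{273}{32} = \frac{209}{32} \approx 6.5313$)
$S + 138 \frac{c{\left(2 \right)}}{69} = \frac{209}{32} + 138 \cdot \frac{2}{69} = \frac{209}{32} + 4 = \frac{337}{32}$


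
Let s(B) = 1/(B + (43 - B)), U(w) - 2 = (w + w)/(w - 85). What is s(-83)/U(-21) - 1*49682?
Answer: -271313349/5461 ≈ -49682.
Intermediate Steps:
U(w) = 2 + 2*w/(-85 + w) (U(w) = 2 + (w + w)/(w - 85) = 2 + (2*w)/(-85 + w) = 2 + 2*w/(-85 + w))
s(B) = 1/43
s(-83)/U(-21) - 1*49682 = 1/(43*((2*(-85 + 2*(-21))/(-85 - 21)))) - 1*49682 = 1/(43*((2*(-85 - 42)/(-106)))) - 49682 = 1/(43*((2*(-1/106)*(-127)))) - 49682 = 1/(43*(127/53)) - 49682 = (1/43)*(53/127) - 49682 = 53/5461 - 49682 = -271313349/5461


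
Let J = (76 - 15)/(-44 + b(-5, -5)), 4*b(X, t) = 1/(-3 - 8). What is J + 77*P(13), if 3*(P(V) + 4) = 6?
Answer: -300982/1937 ≈ -155.39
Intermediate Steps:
P(V) = -2 (P(V) = -4 + (⅓)*6 = -4 + 2 = -2)
b(X, t) = -1/44 (b(X, t) = 1/(4*(-3 - 8)) = (¼)/(-11) = (¼)*(-1/11) = -1/44)
J = -2684/1937 (J = (76 - 15)/(-44 - 1/44) = 61/(-1937/44) = 61*(-44/1937) = -2684/1937 ≈ -1.3856)
J + 77*P(13) = -2684/1937 + 77*(-2) = -2684/1937 - 154 = -300982/1937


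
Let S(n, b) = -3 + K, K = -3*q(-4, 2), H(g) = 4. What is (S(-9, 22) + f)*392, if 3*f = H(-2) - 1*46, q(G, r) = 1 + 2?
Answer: -10192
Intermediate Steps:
q(G, r) = 3
f = -14 (f = (4 - 1*46)/3 = (4 - 46)/3 = (1/3)*(-42) = -14)
K = -9 (K = -3*3 = -9)
S(n, b) = -12 (S(n, b) = -3 - 9 = -12)
(S(-9, 22) + f)*392 = (-12 - 14)*392 = -26*392 = -10192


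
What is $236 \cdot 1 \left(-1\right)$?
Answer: $-236$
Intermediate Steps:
$236 \cdot 1 \left(-1\right) = 236 \left(-1\right) = -236$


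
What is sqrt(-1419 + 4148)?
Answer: sqrt(2729) ≈ 52.240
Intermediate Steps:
sqrt(-1419 + 4148) = sqrt(2729)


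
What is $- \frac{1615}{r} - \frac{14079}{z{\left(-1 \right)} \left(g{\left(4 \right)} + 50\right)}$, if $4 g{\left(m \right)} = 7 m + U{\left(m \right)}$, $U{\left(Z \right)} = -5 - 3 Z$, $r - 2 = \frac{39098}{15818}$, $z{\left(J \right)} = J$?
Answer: $- \frac{703382413}{7462437} \approx -94.256$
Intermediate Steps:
$r = \frac{35367}{7909}$ ($r = 2 + \frac{39098}{15818} = 2 + 39098 \cdot \frac{1}{15818} = 2 + \frac{19549}{7909} = \frac{35367}{7909} \approx 4.4717$)
$g{\left(m \right)} = - \frac{5}{4} + m$ ($g{\left(m \right)} = \frac{7 m - \left(5 + 3 m\right)}{4} = \frac{-5 + 4 m}{4} = - \frac{5}{4} + m$)
$- \frac{1615}{r} - \frac{14079}{z{\left(-1 \right)} \left(g{\left(4 \right)} + 50\right)} = - \frac{1615}{\frac{35367}{7909}} - \frac{14079}{\left(-1\right) \left(\left(- \frac{5}{4} + 4\right) + 50\right)} = \left(-1615\right) \frac{7909}{35367} - \frac{14079}{\left(-1\right) \left(\frac{11}{4} + 50\right)} = - \frac{12773035}{35367} - \frac{14079}{\left(-1\right) \frac{211}{4}} = - \frac{12773035}{35367} - \frac{14079}{- \frac{211}{4}} = - \frac{12773035}{35367} - - \frac{56316}{211} = - \frac{12773035}{35367} + \frac{56316}{211} = - \frac{703382413}{7462437}$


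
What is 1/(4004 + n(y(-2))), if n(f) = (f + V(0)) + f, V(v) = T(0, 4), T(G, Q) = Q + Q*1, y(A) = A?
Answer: 1/4008 ≈ 0.00024950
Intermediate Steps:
T(G, Q) = 2*Q (T(G, Q) = Q + Q = 2*Q)
V(v) = 8 (V(v) = 2*4 = 8)
n(f) = 8 + 2*f (n(f) = (f + 8) + f = (8 + f) + f = 8 + 2*f)
1/(4004 + n(y(-2))) = 1/(4004 + (8 + 2*(-2))) = 1/(4004 + (8 - 4)) = 1/(4004 + 4) = 1/4008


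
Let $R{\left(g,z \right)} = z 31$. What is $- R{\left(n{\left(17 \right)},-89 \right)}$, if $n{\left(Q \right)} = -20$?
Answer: $2759$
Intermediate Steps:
$R{\left(g,z \right)} = 31 z$
$- R{\left(n{\left(17 \right)},-89 \right)} = - 31 \left(-89\right) = \left(-1\right) \left(-2759\right) = 2759$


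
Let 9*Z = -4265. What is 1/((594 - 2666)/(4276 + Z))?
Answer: -34219/18648 ≈ -1.8350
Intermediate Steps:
Z = -4265/9 (Z = (⅑)*(-4265) = -4265/9 ≈ -473.89)
1/((594 - 2666)/(4276 + Z)) = 1/((594 - 2666)/(4276 - 4265/9)) = 1/(-2072/34219/9) = 1/(-2072*9/34219) = 1/(-18648/34219) = -34219/18648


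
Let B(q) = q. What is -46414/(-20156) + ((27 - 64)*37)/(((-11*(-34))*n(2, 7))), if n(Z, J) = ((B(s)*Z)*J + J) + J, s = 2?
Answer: 175369387/79152612 ≈ 2.2156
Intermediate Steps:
n(Z, J) = 2*J + 2*J*Z (n(Z, J) = ((2*Z)*J + J) + J = (2*J*Z + J) + J = (J + 2*J*Z) + J = 2*J + 2*J*Z)
-46414/(-20156) + ((27 - 64)*37)/(((-11*(-34))*n(2, 7))) = -46414/(-20156) + ((27 - 64)*37)/(((-11*(-34))*(2*7*(1 + 2)))) = -46414*(-1/20156) + (-37*37)/((374*(2*7*3))) = 23207/10078 - 1369/(374*42) = 23207/10078 - 1369/15708 = 175369387/79152612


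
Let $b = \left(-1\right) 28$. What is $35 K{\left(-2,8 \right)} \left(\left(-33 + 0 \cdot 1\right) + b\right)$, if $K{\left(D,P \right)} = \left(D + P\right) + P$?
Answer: $-29890$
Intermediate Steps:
$K{\left(D,P \right)} = D + 2 P$
$b = -28$
$35 K{\left(-2,8 \right)} \left(\left(-33 + 0 \cdot 1\right) + b\right) = 35 \left(-2 + 2 \cdot 8\right) \left(\left(-33 + 0 \cdot 1\right) - 28\right) = 35 \left(-2 + 16\right) \left(\left(-33 + 0\right) - 28\right) = 35 \cdot 14 \left(-33 - 28\right) = 490 \left(-61\right) = -29890$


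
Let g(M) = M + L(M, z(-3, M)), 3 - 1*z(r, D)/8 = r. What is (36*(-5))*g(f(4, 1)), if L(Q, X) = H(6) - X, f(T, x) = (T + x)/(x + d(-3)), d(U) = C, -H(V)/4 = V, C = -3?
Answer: 13410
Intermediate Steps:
H(V) = -4*V
d(U) = -3
z(r, D) = 24 - 8*r
f(T, x) = (T + x)/(-3 + x) (f(T, x) = (T + x)/(x - 3) = (T + x)/(-3 + x))
L(Q, X) = -24 - X (L(Q, X) = -4*6 - X = -24 - X)
g(M) = -72 + M (g(M) = M + (-24 - (24 - 8*(-3))) = M + (-24 - (24 + 24)) = M + (-24 - 1*48) = M + (-24 - 48) = M - 72 = -72 + M)
(36*(-5))*g(f(4, 1)) = (36*(-5))*(-72 + (4 + 1)/(-3 + 1)) = -180*(-72 + 5/(-2)) = -180*(-72 - 1/2*5) = -180*(-72 - 5/2) = -180*(-149/2) = 13410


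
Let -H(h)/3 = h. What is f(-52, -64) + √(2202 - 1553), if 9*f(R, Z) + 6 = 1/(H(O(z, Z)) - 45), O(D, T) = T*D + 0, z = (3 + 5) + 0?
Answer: -8945/13419 + √649 ≈ 24.809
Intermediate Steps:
z = 8 (z = 8 + 0 = 8)
O(D, T) = D*T (O(D, T) = D*T + 0 = D*T)
H(h) = -3*h
f(R, Z) = -⅔ + 1/(9*(-45 - 24*Z)) (f(R, Z) = -⅔ + 1/(9*(-24*Z - 45)) = -⅔ + 1/(9*(-45 - 24*Z)))
f(-52, -64) + √(2202 - 1553) = (-271 - 144*(-64))/(27*(15 + 8*(-64))) + √(2202 - 1553) = (-271 + 9216)/(27*(15 - 512)) + √649 = (1/27)*8945/(-497) + √649 = (1/27)*(-1/497)*8945 + √649 = -8945/13419 + √649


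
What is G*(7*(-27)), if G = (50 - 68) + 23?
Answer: -945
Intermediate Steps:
G = 5 (G = -18 + 23 = 5)
G*(7*(-27)) = 5*(7*(-27)) = 5*(-189) = -945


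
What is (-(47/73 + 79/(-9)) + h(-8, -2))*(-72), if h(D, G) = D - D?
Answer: -42752/73 ≈ -585.64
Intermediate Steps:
h(D, G) = 0
(-(47/73 + 79/(-9)) + h(-8, -2))*(-72) = (-(47/73 + 79/(-9)) + 0)*(-72) = (-(47*(1/73) + 79*(-⅑)) + 0)*(-72) = (-(47/73 - 79/9) + 0)*(-72) = (-1*(-5344/657) + 0)*(-72) = (5344/657 + 0)*(-72) = (5344/657)*(-72) = -42752/73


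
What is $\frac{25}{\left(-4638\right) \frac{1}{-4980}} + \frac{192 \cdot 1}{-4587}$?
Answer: $\frac{31677278}{1181917} \approx 26.802$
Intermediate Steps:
$\frac{25}{\left(-4638\right) \frac{1}{-4980}} + \frac{192 \cdot 1}{-4587} = \frac{25}{\left(-4638\right) \left(- \frac{1}{4980}\right)} + 192 \left(- \frac{1}{4587}\right) = \frac{25}{\frac{773}{830}} - \frac{64}{1529} = 25 \cdot \frac{830}{773} - \frac{64}{1529} = \frac{20750}{773} - \frac{64}{1529} = \frac{31677278}{1181917}$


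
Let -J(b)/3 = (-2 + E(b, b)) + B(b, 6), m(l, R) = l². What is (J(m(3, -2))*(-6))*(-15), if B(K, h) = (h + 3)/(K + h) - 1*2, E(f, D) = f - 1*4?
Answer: -432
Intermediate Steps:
E(f, D) = -4 + f (E(f, D) = f - 4 = -4 + f)
B(K, h) = -2 + (3 + h)/(K + h) (B(K, h) = (3 + h)/(K + h) - 2 = -2 + (3 + h)/(K + h))
J(b) = 18 - 3*b - 3*(-3 - 2*b)/(6 + b) (J(b) = -3*((-2 + (-4 + b)) + (3 - 1*6 - 2*b)/(b + 6)) = -3*((-6 + b) + (3 - 6 - 2*b)/(6 + b)) = -3*((-6 + b) + (-3 - 2*b)/(6 + b)) = -3*(-6 + b + (-3 - 2*b)/(6 + b)) = 18 - 3*b - 3*(-3 - 2*b)/(6 + b))
(J(m(3, -2))*(-6))*(-15) = ((3*(39 - (3²)² + 2*3²)/(6 + 3²))*(-6))*(-15) = ((3*(39 - 1*9² + 2*9)/(6 + 9))*(-6))*(-15) = ((3*(39 - 1*81 + 18)/15)*(-6))*(-15) = ((3*(1/15)*(39 - 81 + 18))*(-6))*(-15) = ((3*(1/15)*(-24))*(-6))*(-15) = -24/5*(-6)*(-15) = (144/5)*(-15) = -432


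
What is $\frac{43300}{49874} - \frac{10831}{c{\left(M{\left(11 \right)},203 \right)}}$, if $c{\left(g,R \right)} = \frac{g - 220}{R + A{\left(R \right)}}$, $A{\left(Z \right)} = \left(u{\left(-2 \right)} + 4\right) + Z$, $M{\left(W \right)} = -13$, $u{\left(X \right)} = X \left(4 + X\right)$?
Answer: $\frac{109662659132}{5810321} \approx 18874.0$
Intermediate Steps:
$A{\left(Z \right)} = Z$ ($A{\left(Z \right)} = \left(- 2 \left(4 - 2\right) + 4\right) + Z = \left(\left(-2\right) 2 + 4\right) + Z = \left(-4 + 4\right) + Z = 0 + Z = Z$)
$c{\left(g,R \right)} = \frac{-220 + g}{2 R}$ ($c{\left(g,R \right)} = \frac{g - 220}{R + R} = \frac{-220 + g}{2 R}$)
$\frac{43300}{49874} - \frac{10831}{c{\left(M{\left(11 \right)},203 \right)}} = \frac{43300}{49874} - \frac{10831}{\frac{1}{2} \cdot \frac{1}{203} \left(-220 - 13\right)} = 43300 \cdot \frac{1}{49874} - \frac{10831}{\frac{1}{2} \cdot \frac{1}{203} \left(-233\right)} = \frac{21650}{24937} - \frac{10831}{- \frac{233}{406}} = \frac{21650}{24937} - - \frac{4397386}{233} = \frac{21650}{24937} + \frac{4397386}{233} = \frac{109662659132}{5810321}$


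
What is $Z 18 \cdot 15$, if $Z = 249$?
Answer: $67230$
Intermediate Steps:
$Z 18 \cdot 15 = 249 \cdot 18 \cdot 15 = 249 \cdot 270 = 67230$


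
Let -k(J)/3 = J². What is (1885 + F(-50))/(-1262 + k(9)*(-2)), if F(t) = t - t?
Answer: -1885/776 ≈ -2.4291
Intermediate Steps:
F(t) = 0
k(J) = -3*J²
(1885 + F(-50))/(-1262 + k(9)*(-2)) = (1885 + 0)/(-1262 - 3*9²*(-2)) = 1885/(-1262 - 3*81*(-2)) = 1885/(-1262 - 243*(-2)) = 1885/(-1262 + 486) = 1885/(-776) = 1885*(-1/776) = -1885/776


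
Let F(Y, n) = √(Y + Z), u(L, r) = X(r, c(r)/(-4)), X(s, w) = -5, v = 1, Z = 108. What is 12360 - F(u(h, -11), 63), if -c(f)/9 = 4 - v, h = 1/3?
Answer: 12360 - √103 ≈ 12350.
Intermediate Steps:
h = ⅓ (h = 1*(⅓) = ⅓ ≈ 0.33333)
c(f) = -27 (c(f) = -9*(4 - 1*1) = -9*(4 - 1) = -9*3 = -27)
u(L, r) = -5
F(Y, n) = √(108 + Y) (F(Y, n) = √(Y + 108) = √(108 + Y))
12360 - F(u(h, -11), 63) = 12360 - √(108 - 5) = 12360 - √103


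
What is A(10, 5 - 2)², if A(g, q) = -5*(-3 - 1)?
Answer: 400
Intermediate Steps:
A(g, q) = 20 (A(g, q) = -5*(-4) = 20)
A(10, 5 - 2)² = 20² = 400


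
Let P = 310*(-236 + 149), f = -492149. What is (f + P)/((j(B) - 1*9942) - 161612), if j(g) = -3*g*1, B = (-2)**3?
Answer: 519119/171530 ≈ 3.0264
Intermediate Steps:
B = -8
P = -26970 (P = 310*(-87) = -26970)
j(g) = -3*g
(f + P)/((j(B) - 1*9942) - 161612) = (-492149 - 26970)/((-3*(-8) - 1*9942) - 161612) = -519119/((24 - 9942) - 161612) = -519119/(-9918 - 161612) = -519119/(-171530) = -519119*(-1/171530) = 519119/171530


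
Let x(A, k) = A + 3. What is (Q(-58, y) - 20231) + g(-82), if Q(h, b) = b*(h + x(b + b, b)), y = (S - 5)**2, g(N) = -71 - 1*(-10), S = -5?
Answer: -5792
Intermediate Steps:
g(N) = -61 (g(N) = -71 + 10 = -61)
y = 100 (y = (-5 - 5)**2 = (-10)**2 = 100)
x(A, k) = 3 + A
Q(h, b) = b*(3 + h + 2*b) (Q(h, b) = b*(h + (3 + (b + b))) = b*(h + (3 + 2*b)) = b*(3 + h + 2*b))
(Q(-58, y) - 20231) + g(-82) = (100*(3 - 58 + 2*100) - 20231) - 61 = (100*(3 - 58 + 200) - 20231) - 61 = (100*145 - 20231) - 61 = (14500 - 20231) - 61 = -5731 - 61 = -5792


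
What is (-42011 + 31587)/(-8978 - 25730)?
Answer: 2606/8677 ≈ 0.30033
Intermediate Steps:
(-42011 + 31587)/(-8978 - 25730) = -10424/(-34708) = -10424*(-1/34708) = 2606/8677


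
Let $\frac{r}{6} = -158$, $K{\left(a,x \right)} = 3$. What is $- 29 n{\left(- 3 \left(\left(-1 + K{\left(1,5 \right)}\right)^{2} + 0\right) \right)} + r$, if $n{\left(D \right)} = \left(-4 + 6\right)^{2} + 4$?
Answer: $-1180$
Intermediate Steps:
$r = -948$ ($r = 6 \left(-158\right) = -948$)
$n{\left(D \right)} = 8$ ($n{\left(D \right)} = 2^{2} + 4 = 4 + 4 = 8$)
$- 29 n{\left(- 3 \left(\left(-1 + K{\left(1,5 \right)}\right)^{2} + 0\right) \right)} + r = \left(-29\right) 8 - 948 = -232 - 948 = -1180$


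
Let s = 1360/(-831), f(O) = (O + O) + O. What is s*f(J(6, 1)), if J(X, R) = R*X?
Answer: -8160/277 ≈ -29.458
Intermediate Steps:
f(O) = 3*O (f(O) = 2*O + O = 3*O)
s = -1360/831 (s = 1360*(-1/831) = -1360/831 ≈ -1.6366)
s*f(J(6, 1)) = -1360*1*6/277 = -1360*6/277 = -1360/831*18 = -8160/277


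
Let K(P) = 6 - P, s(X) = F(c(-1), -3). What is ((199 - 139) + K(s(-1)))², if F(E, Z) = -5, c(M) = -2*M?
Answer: 5041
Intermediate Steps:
s(X) = -5
((199 - 139) + K(s(-1)))² = ((199 - 139) + (6 - 1*(-5)))² = (60 + (6 + 5))² = (60 + 11)² = 71² = 5041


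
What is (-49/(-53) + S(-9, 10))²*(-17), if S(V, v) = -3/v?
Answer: -1862537/280900 ≈ -6.6306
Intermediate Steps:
(-49/(-53) + S(-9, 10))²*(-17) = (-49/(-53) - 3/10)²*(-17) = (-49*(-1/53) - 3*⅒)²*(-17) = (49/53 - 3/10)²*(-17) = (331/530)²*(-17) = (109561/280900)*(-17) = -1862537/280900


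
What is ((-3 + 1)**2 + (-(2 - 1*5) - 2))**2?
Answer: 25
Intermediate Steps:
((-3 + 1)**2 + (-(2 - 1*5) - 2))**2 = ((-2)**2 + (-(2 - 5) - 2))**2 = (4 + (-1*(-3) - 2))**2 = (4 + (3 - 2))**2 = (4 + 1)**2 = 5**2 = 25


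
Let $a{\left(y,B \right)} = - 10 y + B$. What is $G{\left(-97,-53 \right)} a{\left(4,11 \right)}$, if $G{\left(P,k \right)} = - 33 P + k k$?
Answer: $-174290$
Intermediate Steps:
$a{\left(y,B \right)} = B - 10 y$
$G{\left(P,k \right)} = k^{2} - 33 P$ ($G{\left(P,k \right)} = - 33 P + k^{2} = k^{2} - 33 P$)
$G{\left(-97,-53 \right)} a{\left(4,11 \right)} = \left(\left(-53\right)^{2} - -3201\right) \left(11 - 40\right) = \left(2809 + 3201\right) \left(11 - 40\right) = 6010 \left(-29\right) = -174290$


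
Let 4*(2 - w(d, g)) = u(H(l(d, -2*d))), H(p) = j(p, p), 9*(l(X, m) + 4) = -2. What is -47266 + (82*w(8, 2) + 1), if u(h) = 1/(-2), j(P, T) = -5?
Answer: -188363/4 ≈ -47091.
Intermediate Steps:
l(X, m) = -38/9 (l(X, m) = -4 + (⅑)*(-2) = -4 - 2/9 = -38/9)
H(p) = -5
u(h) = -½
w(d, g) = 17/8 (w(d, g) = 2 - ¼*(-½) = 2 + ⅛ = 17/8)
-47266 + (82*w(8, 2) + 1) = -47266 + (82*(17/8) + 1) = -47266 + (697/4 + 1) = -47266 + 701/4 = -188363/4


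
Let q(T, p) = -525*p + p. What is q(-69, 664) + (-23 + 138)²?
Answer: -334711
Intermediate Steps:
q(T, p) = -524*p
q(-69, 664) + (-23 + 138)² = -524*664 + (-23 + 138)² = -347936 + 115² = -347936 + 13225 = -334711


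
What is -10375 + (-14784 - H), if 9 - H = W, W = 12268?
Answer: -12900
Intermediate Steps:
H = -12259 (H = 9 - 1*12268 = 9 - 12268 = -12259)
-10375 + (-14784 - H) = -10375 + (-14784 - 1*(-12259)) = -10375 + (-14784 + 12259) = -10375 - 2525 = -12900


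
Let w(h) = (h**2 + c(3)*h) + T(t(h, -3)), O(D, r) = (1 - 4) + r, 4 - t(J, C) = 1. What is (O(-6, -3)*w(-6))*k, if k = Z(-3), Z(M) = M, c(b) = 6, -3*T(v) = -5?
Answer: 30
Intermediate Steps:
t(J, C) = 3 (t(J, C) = 4 - 1*1 = 4 - 1 = 3)
O(D, r) = -3 + r
T(v) = 5/3 (T(v) = -1/3*(-5) = 5/3)
w(h) = 5/3 + h**2 + 6*h (w(h) = (h**2 + 6*h) + 5/3 = 5/3 + h**2 + 6*h)
k = -3
(O(-6, -3)*w(-6))*k = ((-3 - 3)*(5/3 + (-6)**2 + 6*(-6)))*(-3) = -6*(5/3 + 36 - 36)*(-3) = -6*5/3*(-3) = -10*(-3) = 30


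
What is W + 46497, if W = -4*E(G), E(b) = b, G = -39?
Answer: 46653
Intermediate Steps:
W = 156 (W = -4*(-39) = 156)
W + 46497 = 156 + 46497 = 46653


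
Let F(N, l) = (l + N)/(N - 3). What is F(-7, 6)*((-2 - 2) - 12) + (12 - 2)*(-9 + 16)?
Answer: 342/5 ≈ 68.400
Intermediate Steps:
F(N, l) = (N + l)/(-3 + N)
F(-7, 6)*((-2 - 2) - 12) + (12 - 2)*(-9 + 16) = ((-7 + 6)/(-3 - 7))*((-2 - 2) - 12) + (12 - 2)*(-9 + 16) = (-1/(-10))*(-4 - 12) + 10*7 = -1/10*(-1)*(-16) + 70 = (1/10)*(-16) + 70 = -8/5 + 70 = 342/5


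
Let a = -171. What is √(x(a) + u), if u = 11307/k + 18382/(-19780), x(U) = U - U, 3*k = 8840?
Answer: √2222674060490/874276 ≈ 1.7053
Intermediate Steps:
k = 8840/3 (k = (⅓)*8840 = 8840/3 ≈ 2946.7)
x(U) = 0
u = 5084605/1748552 (u = 11307/(8840/3) + 18382/(-19780) = 11307*(3/8840) + 18382*(-1/19780) = 33921/8840 - 9191/9890 = 5084605/1748552 ≈ 2.9079)
√(x(a) + u) = √(0 + 5084605/1748552) = √(5084605/1748552) = √2222674060490/874276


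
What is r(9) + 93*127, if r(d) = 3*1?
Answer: 11814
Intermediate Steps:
r(d) = 3
r(9) + 93*127 = 3 + 93*127 = 3 + 11811 = 11814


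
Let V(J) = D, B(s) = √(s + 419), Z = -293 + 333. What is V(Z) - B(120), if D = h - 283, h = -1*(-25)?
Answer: -258 - 7*√11 ≈ -281.22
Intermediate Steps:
h = 25
Z = 40
B(s) = √(419 + s)
D = -258 (D = 25 - 283 = -258)
V(J) = -258
V(Z) - B(120) = -258 - √(419 + 120) = -258 - √539 = -258 - 7*√11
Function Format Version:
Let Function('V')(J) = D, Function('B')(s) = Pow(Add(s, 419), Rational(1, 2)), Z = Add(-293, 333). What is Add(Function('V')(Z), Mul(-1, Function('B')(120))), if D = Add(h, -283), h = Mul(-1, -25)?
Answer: Add(-258, Mul(-7, Pow(11, Rational(1, 2)))) ≈ -281.22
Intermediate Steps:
h = 25
Z = 40
Function('B')(s) = Pow(Add(419, s), Rational(1, 2))
D = -258 (D = Add(25, -283) = -258)
Function('V')(J) = -258
Add(Function('V')(Z), Mul(-1, Function('B')(120))) = Add(-258, Mul(-1, Pow(Add(419, 120), Rational(1, 2)))) = Add(-258, Mul(-1, Pow(539, Rational(1, 2)))) = Add(-258, Mul(-1, Mul(7, Pow(11, Rational(1, 2))))) = Add(-258, Mul(-7, Pow(11, Rational(1, 2))))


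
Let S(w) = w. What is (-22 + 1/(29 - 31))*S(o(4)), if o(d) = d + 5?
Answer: -405/2 ≈ -202.50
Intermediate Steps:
o(d) = 5 + d
(-22 + 1/(29 - 31))*S(o(4)) = (-22 + 1/(29 - 31))*(5 + 4) = (-22 + 1/(-2))*9 = (-22 - 1/2)*9 = -45/2*9 = -405/2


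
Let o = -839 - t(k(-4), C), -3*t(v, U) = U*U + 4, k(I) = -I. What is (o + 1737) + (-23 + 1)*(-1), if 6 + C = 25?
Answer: 3125/3 ≈ 1041.7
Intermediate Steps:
C = 19 (C = -6 + 25 = 19)
t(v, U) = -4/3 - U²/3 (t(v, U) = -(U*U + 4)/3 = -(U² + 4)/3 = -(4 + U²)/3 = -4/3 - U²/3)
o = -2152/3 (o = -839 - (-4/3 - ⅓*19²) = -839 - (-4/3 - ⅓*361) = -839 - (-4/3 - 361/3) = -839 - 1*(-365/3) = -839 + 365/3 = -2152/3 ≈ -717.33)
(o + 1737) + (-23 + 1)*(-1) = (-2152/3 + 1737) + (-23 + 1)*(-1) = 3059/3 - 22*(-1) = 3059/3 + 22 = 3125/3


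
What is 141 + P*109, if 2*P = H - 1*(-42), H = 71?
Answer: 12599/2 ≈ 6299.5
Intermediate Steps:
P = 113/2 (P = (71 - 1*(-42))/2 = (71 + 42)/2 = (½)*113 = 113/2 ≈ 56.500)
141 + P*109 = 141 + (113/2)*109 = 141 + 12317/2 = 12599/2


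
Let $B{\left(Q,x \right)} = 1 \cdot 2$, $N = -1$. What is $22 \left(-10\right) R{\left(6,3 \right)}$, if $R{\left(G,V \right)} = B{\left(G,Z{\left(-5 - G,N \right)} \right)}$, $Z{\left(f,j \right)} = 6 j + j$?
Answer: $-440$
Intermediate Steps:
$Z{\left(f,j \right)} = 7 j$
$B{\left(Q,x \right)} = 2$
$R{\left(G,V \right)} = 2$
$22 \left(-10\right) R{\left(6,3 \right)} = 22 \left(-10\right) 2 = \left(-220\right) 2 = -440$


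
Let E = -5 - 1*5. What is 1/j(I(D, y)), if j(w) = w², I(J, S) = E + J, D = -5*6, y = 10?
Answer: 1/1600 ≈ 0.00062500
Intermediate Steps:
D = -30
E = -10 (E = -5 - 5 = -10)
I(J, S) = -10 + J
1/j(I(D, y)) = 1/((-10 - 30)²) = 1/((-40)²) = 1/1600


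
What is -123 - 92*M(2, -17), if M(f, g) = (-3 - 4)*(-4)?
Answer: -2699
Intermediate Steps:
M(f, g) = 28 (M(f, g) = -7*(-4) = 28)
-123 - 92*M(2, -17) = -123 - 92*28 = -123 - 2576 = -2699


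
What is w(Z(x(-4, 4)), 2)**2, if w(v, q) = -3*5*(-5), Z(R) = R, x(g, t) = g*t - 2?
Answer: 5625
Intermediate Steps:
x(g, t) = -2 + g*t
w(v, q) = 75 (w(v, q) = -15*(-5) = 75)
w(Z(x(-4, 4)), 2)**2 = 75**2 = 5625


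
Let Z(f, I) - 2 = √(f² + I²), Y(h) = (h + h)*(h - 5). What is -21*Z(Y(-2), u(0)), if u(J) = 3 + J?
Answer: -42 - 21*√793 ≈ -633.37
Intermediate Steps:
Y(h) = 2*h*(-5 + h) (Y(h) = (2*h)*(-5 + h) = 2*h*(-5 + h))
Z(f, I) = 2 + √(I² + f²) (Z(f, I) = 2 + √(f² + I²) = 2 + √(I² + f²))
-21*Z(Y(-2), u(0)) = -21*(2 + √((3 + 0)² + (2*(-2)*(-5 - 2))²)) = -21*(2 + √(3² + (2*(-2)*(-7))²)) = -21*(2 + √(9 + 28²)) = -21*(2 + √(9 + 784)) = -21*(2 + √793) = -42 - 21*√793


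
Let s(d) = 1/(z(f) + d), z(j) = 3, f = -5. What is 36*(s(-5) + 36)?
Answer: 1278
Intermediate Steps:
s(d) = 1/(3 + d)
36*(s(-5) + 36) = 36*(1/(3 - 5) + 36) = 36*(1/(-2) + 36) = 36*(-½ + 36) = 36*(71/2) = 1278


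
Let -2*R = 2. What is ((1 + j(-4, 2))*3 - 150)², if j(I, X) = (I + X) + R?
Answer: 24336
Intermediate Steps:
R = -1 (R = -½*2 = -1)
j(I, X) = -1 + I + X (j(I, X) = (I + X) - 1 = -1 + I + X)
((1 + j(-4, 2))*3 - 150)² = ((1 + (-1 - 4 + 2))*3 - 150)² = ((1 - 3)*3 - 150)² = (-2*3 - 150)² = (-6 - 150)² = (-156)² = 24336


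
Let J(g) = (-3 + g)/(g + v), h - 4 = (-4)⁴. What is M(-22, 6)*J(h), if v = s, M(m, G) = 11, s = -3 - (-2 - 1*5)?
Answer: 257/24 ≈ 10.708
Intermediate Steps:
s = 4 (s = -3 - (-2 - 5) = -3 - 1*(-7) = -3 + 7 = 4)
v = 4
h = 260 (h = 4 + (-4)⁴ = 4 + 256 = 260)
J(g) = (-3 + g)/(4 + g) (J(g) = (-3 + g)/(g + 4) = (-3 + g)/(4 + g))
M(-22, 6)*J(h) = 11*((-3 + 260)/(4 + 260)) = 11*(257/264) = 257/24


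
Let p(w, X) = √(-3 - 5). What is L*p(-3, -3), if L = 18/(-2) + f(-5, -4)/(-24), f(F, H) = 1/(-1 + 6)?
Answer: -1081*I*√2/60 ≈ -25.479*I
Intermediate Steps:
p(w, X) = 2*I*√2 (p(w, X) = √(-8) = 2*I*√2)
f(F, H) = ⅕ (f(F, H) = 1/5 = ⅕)
L = -1081/120 (L = 18/(-2) + (⅕)/(-24) = 18*(-½) + (⅕)*(-1/24) = -9 - 1/120 = -1081/120 ≈ -9.0083)
L*p(-3, -3) = -1081*I*√2/60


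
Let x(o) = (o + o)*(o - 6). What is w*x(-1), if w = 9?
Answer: 126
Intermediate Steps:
x(o) = 2*o*(-6 + o) (x(o) = (2*o)*(-6 + o) = 2*o*(-6 + o))
w*x(-1) = 9*(2*(-1)*(-6 - 1)) = 9*(2*(-1)*(-7)) = 9*14 = 126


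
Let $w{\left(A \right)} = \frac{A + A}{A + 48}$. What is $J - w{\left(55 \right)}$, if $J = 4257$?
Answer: $\frac{438361}{103} \approx 4255.9$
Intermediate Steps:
$w{\left(A \right)} = \frac{2 A}{48 + A}$
$J - w{\left(55 \right)} = 4257 - 2 \cdot 55 \frac{1}{48 + 55} = 4257 - 2 \cdot 55 \cdot \frac{1}{103} = 4257 - \frac{110}{103} = \frac{438361}{103}$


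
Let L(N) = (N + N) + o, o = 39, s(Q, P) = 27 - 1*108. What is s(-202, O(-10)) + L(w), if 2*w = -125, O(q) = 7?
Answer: -167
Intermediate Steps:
s(Q, P) = -81 (s(Q, P) = 27 - 108 = -81)
w = -125/2 (w = (1/2)*(-125) = -125/2 ≈ -62.500)
L(N) = 39 + 2*N (L(N) = (N + N) + 39 = 2*N + 39 = 39 + 2*N)
s(-202, O(-10)) + L(w) = -81 + (39 + 2*(-125/2)) = -81 + (39 - 125) = -81 - 86 = -167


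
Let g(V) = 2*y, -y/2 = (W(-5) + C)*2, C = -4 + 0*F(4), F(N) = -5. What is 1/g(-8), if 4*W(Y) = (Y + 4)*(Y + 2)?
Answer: 1/26 ≈ 0.038462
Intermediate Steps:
C = -4 (C = -4 + 0*(-5) = -4 + 0 = -4)
W(Y) = (2 + Y)*(4 + Y)/4 (W(Y) = ((Y + 4)*(Y + 2))/4 = ((4 + Y)*(2 + Y))/4 = ((2 + Y)*(4 + Y))/4 = (2 + Y)*(4 + Y)/4)
y = 13 (y = -2*((2 + (¼)*(-5)² + (3/2)*(-5)) - 4)*2 = -2*((2 + (¼)*25 - 15/2) - 4)*2 = -2*((2 + 25/4 - 15/2) - 4)*2 = -2*(¾ - 4)*2 = -(-13)*2/2 = -2*(-13/2) = 13)
g(V) = 26 (g(V) = 2*13 = 26)
1/g(-8) = 1/26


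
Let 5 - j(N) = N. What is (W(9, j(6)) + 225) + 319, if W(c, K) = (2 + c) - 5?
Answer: 550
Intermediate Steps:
j(N) = 5 - N
W(c, K) = -3 + c
(W(9, j(6)) + 225) + 319 = ((-3 + 9) + 225) + 319 = (6 + 225) + 319 = 231 + 319 = 550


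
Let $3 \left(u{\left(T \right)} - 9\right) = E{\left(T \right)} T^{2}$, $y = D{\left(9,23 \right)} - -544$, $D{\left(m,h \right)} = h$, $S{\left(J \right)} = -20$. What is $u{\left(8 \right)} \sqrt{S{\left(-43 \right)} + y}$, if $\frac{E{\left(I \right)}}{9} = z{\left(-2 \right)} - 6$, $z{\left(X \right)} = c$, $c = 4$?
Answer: $- 375 \sqrt{547} \approx -8770.5$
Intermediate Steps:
$z{\left(X \right)} = 4$
$E{\left(I \right)} = -18$ ($E{\left(I \right)} = 9 \left(4 - 6\right) = 9 \left(-2\right) = -18$)
$y = 567$ ($y = 23 - -544 = 23 + 544 = 567$)
$u{\left(T \right)} = 9 - 6 T^{2}$ ($u{\left(T \right)} = 9 + \frac{\left(-18\right) T^{2}}{3} = 9 - 6 T^{2}$)
$u{\left(8 \right)} \sqrt{S{\left(-43 \right)} + y} = \left(9 - 6 \cdot 8^{2}\right) \sqrt{-20 + 567} = \left(9 - 384\right) \sqrt{547} = - 375 \sqrt{547}$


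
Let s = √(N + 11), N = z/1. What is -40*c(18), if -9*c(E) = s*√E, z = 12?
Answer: 40*√46/3 ≈ 90.431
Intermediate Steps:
N = 12 (N = 12/1 = 12*1 = 12)
s = √23 (s = √(12 + 11) = √23 ≈ 4.7958)
c(E) = -√23*√E/9
-40*c(18) = -(-40)*√23*√18/9 = -(-40)*√23*3*√2/9 = -(-40)*√46/3 = 40*√46/3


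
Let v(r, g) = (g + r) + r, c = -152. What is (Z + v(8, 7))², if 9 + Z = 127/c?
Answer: 4004001/23104 ≈ 173.30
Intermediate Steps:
v(r, g) = g + 2*r
Z = -1495/152 (Z = -9 + 127/(-152) = -9 + 127*(-1/152) = -9 - 127/152 = -1495/152 ≈ -9.8355)
(Z + v(8, 7))² = (-1495/152 + (7 + 2*8))² = (-1495/152 + (7 + 16))² = (-1495/152 + 23)² = (2001/152)² = 4004001/23104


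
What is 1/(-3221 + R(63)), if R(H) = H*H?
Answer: 1/748 ≈ 0.0013369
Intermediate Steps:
R(H) = H**2
1/(-3221 + R(63)) = 1/(-3221 + 63**2) = 1/(-3221 + 3969) = 1/748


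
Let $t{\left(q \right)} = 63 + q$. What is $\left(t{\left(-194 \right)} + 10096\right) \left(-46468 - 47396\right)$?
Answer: $-935354760$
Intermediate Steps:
$\left(t{\left(-194 \right)} + 10096\right) \left(-46468 - 47396\right) = \left(\left(63 - 194\right) + 10096\right) \left(-46468 - 47396\right) = \left(-131 + 10096\right) \left(-93864\right) = 9965 \left(-93864\right) = -935354760$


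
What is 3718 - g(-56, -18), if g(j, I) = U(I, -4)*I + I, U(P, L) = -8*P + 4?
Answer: 6400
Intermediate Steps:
U(P, L) = 4 - 8*P
g(j, I) = I + I*(4 - 8*I) (g(j, I) = (4 - 8*I)*I + I = I*(4 - 8*I) + I = I + I*(4 - 8*I))
3718 - g(-56, -18) = 3718 - (-18)*(5 - 8*(-18)) = 3718 - (-18)*(5 + 144) = 3718 - (-18)*149 = 3718 - 1*(-2682) = 3718 + 2682 = 6400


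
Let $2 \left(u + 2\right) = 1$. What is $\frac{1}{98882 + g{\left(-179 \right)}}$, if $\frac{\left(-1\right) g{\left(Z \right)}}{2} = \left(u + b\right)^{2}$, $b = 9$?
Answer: $\frac{2}{197539} \approx 1.0125 \cdot 10^{-5}$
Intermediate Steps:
$u = - \frac{3}{2}$ ($u = -2 + \frac{1}{2} \cdot 1 = -2 + \frac{1}{2} = - \frac{3}{2} \approx -1.5$)
$g{\left(Z \right)} = - \frac{225}{2}$ ($g{\left(Z \right)} = - 2 \left(- \frac{3}{2} + 9\right)^{2} = - 2 \left(\frac{15}{2}\right)^{2} = \left(-2\right) \frac{225}{4} = - \frac{225}{2}$)
$\frac{1}{98882 + g{\left(-179 \right)}} = \frac{1}{98882 - \frac{225}{2}} = \frac{1}{\frac{197539}{2}} = \frac{2}{197539}$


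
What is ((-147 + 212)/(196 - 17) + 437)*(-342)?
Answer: -26774496/179 ≈ -1.4958e+5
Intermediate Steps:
((-147 + 212)/(196 - 17) + 437)*(-342) = (65/179 + 437)*(-342) = (78288/179)*(-342) = -26774496/179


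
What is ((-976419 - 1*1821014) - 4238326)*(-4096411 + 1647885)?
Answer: 17227238841234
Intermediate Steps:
((-976419 - 1*1821014) - 4238326)*(-4096411 + 1647885) = ((-976419 - 1821014) - 4238326)*(-2448526) = (-2797433 - 4238326)*(-2448526) = -7035759*(-2448526) = 17227238841234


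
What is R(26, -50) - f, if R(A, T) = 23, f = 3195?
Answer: -3172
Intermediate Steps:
R(26, -50) - f = 23 - 1*3195 = 23 - 3195 = -3172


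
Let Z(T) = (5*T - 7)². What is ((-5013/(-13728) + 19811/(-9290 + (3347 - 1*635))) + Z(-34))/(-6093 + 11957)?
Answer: 3297036049/617174272 ≈ 5.3421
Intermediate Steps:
Z(T) = (-7 + 5*T)²
((-5013/(-13728) + 19811/(-9290 + (3347 - 1*635))) + Z(-34))/(-6093 + 11957) = ((-5013/(-13728) + 19811/(-9290 + (3347 - 1*635))) + (-7 + 5*(-34))²)/(-6093 + 11957) = ((-5013*(-1/13728) + 19811/(-9290 + (3347 - 635))) + (-7 - 170)²)/5864 = ((1671/4576 + 19811/(-9290 + 2712)) + (-177)²)*(1/5864) = ((1671/4576 + 19811/(-6578)) + 31329)*(1/5864) = ((1671/4576 + 19811*(-1/6578)) + 31329)*(1/5864) = ((1671/4576 - 1801/598) + 31329)*(1/5864) = (-278543/105248 + 31329)*(1/5864) = (3297036049/105248)*(1/5864) = 3297036049/617174272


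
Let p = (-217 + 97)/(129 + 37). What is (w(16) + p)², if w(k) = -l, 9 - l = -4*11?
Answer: 19882681/6889 ≈ 2886.1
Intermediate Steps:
l = 53 (l = 9 - (-4)*11 = 9 - 1*(-44) = 9 + 44 = 53)
w(k) = -53 (w(k) = -1*53 = -53)
p = -60/83 (p = -120/166 = -120*1/166 = -60/83 ≈ -0.72289)
(w(16) + p)² = (-53 - 60/83)² = (-4459/83)² = 19882681/6889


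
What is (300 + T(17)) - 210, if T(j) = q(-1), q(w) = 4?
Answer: 94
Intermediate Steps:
T(j) = 4
(300 + T(17)) - 210 = (300 + 4) - 210 = 304 - 210 = 94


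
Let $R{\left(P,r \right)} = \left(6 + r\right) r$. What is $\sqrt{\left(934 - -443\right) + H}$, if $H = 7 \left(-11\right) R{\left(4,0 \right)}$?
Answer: $9 \sqrt{17} \approx 37.108$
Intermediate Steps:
$R{\left(P,r \right)} = r \left(6 + r\right)$
$H = 0$ ($H = 7 \left(-11\right) 0 \left(6 + 0\right) = - 77 \cdot 0 \cdot 6 = \left(-77\right) 0 = 0$)
$\sqrt{\left(934 - -443\right) + H} = \sqrt{\left(934 - -443\right) + 0} = \sqrt{\left(934 + 443\right) + 0} = \sqrt{1377 + 0} = \sqrt{1377} = 9 \sqrt{17}$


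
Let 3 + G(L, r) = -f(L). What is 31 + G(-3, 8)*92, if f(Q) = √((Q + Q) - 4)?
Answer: -245 - 92*I*√10 ≈ -245.0 - 290.93*I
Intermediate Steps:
f(Q) = √(-4 + 2*Q) (f(Q) = √(2*Q - 4) = √(-4 + 2*Q))
G(L, r) = -3 - √(-4 + 2*L)
31 + G(-3, 8)*92 = 31 + (-3 - √(-4 + 2*(-3)))*92 = 31 + (-3 - √(-4 - 6))*92 = 31 + (-3 - √(-10))*92 = 31 + (-3 - I*√10)*92 = 31 + (-276 - 92*I*√10) = -245 - 92*I*√10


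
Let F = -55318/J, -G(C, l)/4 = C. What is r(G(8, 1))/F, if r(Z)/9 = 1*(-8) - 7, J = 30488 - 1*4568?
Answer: 1749600/27659 ≈ 63.256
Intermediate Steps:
J = 25920 (J = 30488 - 4568 = 25920)
G(C, l) = -4*C
r(Z) = -135 (r(Z) = 9*(1*(-8) - 7) = 9*(-8 - 7) = 9*(-15) = -135)
F = -27659/12960 (F = -55318/25920 = -55318*1/25920 = -27659/12960 ≈ -2.1342)
r(G(8, 1))/F = -135/(-27659/12960) = -135*(-12960/27659) = 1749600/27659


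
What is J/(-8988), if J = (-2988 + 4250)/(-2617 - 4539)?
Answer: 631/32159064 ≈ 1.9621e-5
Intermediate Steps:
J = -631/3578 (J = 1262/(-7156) = 1262*(-1/7156) = -631/3578 ≈ -0.17636)
J/(-8988) = -631/3578/(-8988) = -631/3578*(-1/8988) = 631/32159064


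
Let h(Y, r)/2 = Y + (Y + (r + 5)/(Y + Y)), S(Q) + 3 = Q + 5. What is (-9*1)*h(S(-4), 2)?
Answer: 207/2 ≈ 103.50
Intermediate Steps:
S(Q) = 2 + Q (S(Q) = -3 + (Q + 5) = -3 + (5 + Q) = 2 + Q)
h(Y, r) = 4*Y + (5 + r)/Y (h(Y, r) = 2*(Y + (Y + (r + 5)/(Y + Y))) = 2*(Y + (Y + (5 + r)/((2*Y)))) = 2*(Y + (Y + (5 + r)*(1/(2*Y)))) = 2*(Y + (Y + (5 + r)/(2*Y))) = 2*(2*Y + (5 + r)/(2*Y)) = 4*Y + (5 + r)/Y)
(-9*1)*h(S(-4), 2) = (-9*1)*((5 + 2 + 4*(2 - 4)²)/(2 - 4)) = -9*(5 + 2 + 4*(-2)²)/(-2) = -(-9)*(5 + 2 + 4*4)/2 = -(-9)*(5 + 2 + 16)/2 = -(-9)*23/2 = -9*(-23/2) = 207/2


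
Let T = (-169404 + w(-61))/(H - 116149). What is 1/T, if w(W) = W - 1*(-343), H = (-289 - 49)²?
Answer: 635/56374 ≈ 0.011264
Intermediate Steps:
H = 114244 (H = (-338)² = 114244)
w(W) = 343 + W (w(W) = W + 343 = 343 + W)
T = 56374/635 (T = (-169404 + (343 - 61))/(114244 - 116149) = (-169404 + 282)/(-1905) = -169122*(-1/1905) = 56374/635 ≈ 88.778)
1/T = 1/(56374/635) = 635/56374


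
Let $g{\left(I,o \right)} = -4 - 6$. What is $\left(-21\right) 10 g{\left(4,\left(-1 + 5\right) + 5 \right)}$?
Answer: $2100$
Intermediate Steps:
$g{\left(I,o \right)} = -10$ ($g{\left(I,o \right)} = -4 - 6 = -10$)
$\left(-21\right) 10 g{\left(4,\left(-1 + 5\right) + 5 \right)} = \left(-21\right) 10 \left(-10\right) = \left(-210\right) \left(-10\right) = 2100$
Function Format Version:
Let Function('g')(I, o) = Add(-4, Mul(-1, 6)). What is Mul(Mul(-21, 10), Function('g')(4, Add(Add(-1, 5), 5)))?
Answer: 2100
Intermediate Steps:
Function('g')(I, o) = -10 (Function('g')(I, o) = Add(-4, -6) = -10)
Mul(Mul(-21, 10), Function('g')(4, Add(Add(-1, 5), 5))) = Mul(Mul(-21, 10), -10) = Mul(-210, -10) = 2100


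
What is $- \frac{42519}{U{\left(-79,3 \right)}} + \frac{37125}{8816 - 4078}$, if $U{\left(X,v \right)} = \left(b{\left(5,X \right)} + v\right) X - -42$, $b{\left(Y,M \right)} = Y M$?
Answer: $\frac{237447807}{36731345} \approx 6.4644$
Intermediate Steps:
$b{\left(Y,M \right)} = M Y$
$U{\left(X,v \right)} = 42 + X \left(v + 5 X\right)$ ($U{\left(X,v \right)} = \left(X 5 + v\right) X - -42 = \left(5 X + v\right) X + 42 = \left(v + 5 X\right) X + 42 = X \left(v + 5 X\right) + 42 = 42 + X \left(v + 5 X\right)$)
$- \frac{42519}{U{\left(-79,3 \right)}} + \frac{37125}{8816 - 4078} = - \frac{42519}{42 + 5 \left(-79\right)^{2} - 237} + \frac{37125}{8816 - 4078} = - \frac{42519}{42 + 5 \cdot 6241 - 237} + \frac{37125}{4738} = - \frac{42519}{42 + 31205 - 237} + 37125 \cdot \frac{1}{4738} = - \frac{42519}{31010} + \frac{37125}{4738} = \frac{237447807}{36731345}$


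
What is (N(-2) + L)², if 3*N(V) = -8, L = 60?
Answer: 29584/9 ≈ 3287.1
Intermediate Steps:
N(V) = -8/3 (N(V) = (⅓)*(-8) = -8/3)
(N(-2) + L)² = (-8/3 + 60)² = (172/3)² = 29584/9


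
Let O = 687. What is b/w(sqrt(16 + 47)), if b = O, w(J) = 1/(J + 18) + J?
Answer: -6183/8158 + 133965*sqrt(7)/4079 ≈ 86.135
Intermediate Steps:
w(J) = J + 1/(18 + J) (w(J) = 1/(18 + J) + J = J + 1/(18 + J))
b = 687
b/w(sqrt(16 + 47)) = 687/(((1 + (sqrt(16 + 47))**2 + 18*sqrt(16 + 47))/(18 + sqrt(16 + 47)))) = 687/(((1 + (sqrt(63))**2 + 18*sqrt(63))/(18 + sqrt(63)))) = 687/(((1 + (3*sqrt(7))**2 + 18*(3*sqrt(7)))/(18 + 3*sqrt(7)))) = 687/(((1 + 63 + 54*sqrt(7))/(18 + 3*sqrt(7)))) = 687/(((64 + 54*sqrt(7))/(18 + 3*sqrt(7)))) = 687*((18 + 3*sqrt(7))/(64 + 54*sqrt(7))) = 687*(18 + 3*sqrt(7))/(64 + 54*sqrt(7))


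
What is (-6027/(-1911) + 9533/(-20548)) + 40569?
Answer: 10837672095/267124 ≈ 40572.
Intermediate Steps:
(-6027/(-1911) + 9533/(-20548)) + 40569 = (-6027*(-1/1911) + 9533*(-1/20548)) + 40569 = (41/13 - 9533/20548) + 40569 = 718539/267124 + 40569 = 10837672095/267124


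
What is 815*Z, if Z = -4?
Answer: -3260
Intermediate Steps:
815*Z = 815*(-4) = -3260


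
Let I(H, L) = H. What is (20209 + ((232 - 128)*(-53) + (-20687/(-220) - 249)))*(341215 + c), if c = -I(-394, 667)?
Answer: 1092891568423/220 ≈ 4.9677e+9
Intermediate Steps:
c = 394 (c = -1*(-394) = 394)
(20209 + ((232 - 128)*(-53) + (-20687/(-220) - 249)))*(341215 + c) = (20209 + ((232 - 128)*(-53) + (-20687/(-220) - 249)))*(341215 + 394) = (20209 + (104*(-53) + (-20687*(-1)/220 - 249)))*341609 = (20209 + (-5512 + (-151*(-137/220) - 249)))*341609 = (20209 + (-5512 + (20687/220 - 249)))*341609 = (20209 + (-5512 - 34093/220))*341609 = (20209 - 1246733/220)*341609 = (3199247/220)*341609 = 1092891568423/220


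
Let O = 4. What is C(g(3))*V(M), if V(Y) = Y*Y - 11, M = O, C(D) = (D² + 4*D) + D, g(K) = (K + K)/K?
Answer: 70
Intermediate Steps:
g(K) = 2 (g(K) = (2*K)/K = 2)
C(D) = D² + 5*D
M = 4
V(Y) = -11 + Y² (V(Y) = Y² - 11 = -11 + Y²)
C(g(3))*V(M) = (2*(5 + 2))*(-11 + 4²) = (2*7)*(-11 + 16) = 14*5 = 70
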